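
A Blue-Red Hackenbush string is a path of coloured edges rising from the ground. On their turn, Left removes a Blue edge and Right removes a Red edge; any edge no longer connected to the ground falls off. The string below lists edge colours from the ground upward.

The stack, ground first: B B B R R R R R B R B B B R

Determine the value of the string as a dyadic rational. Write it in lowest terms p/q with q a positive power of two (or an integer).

4189/2048

Prefix values for B B B R R R R R B R B B B R via {L|R} + simplicity:
g_1 [B]  L=[0]  R=[(no moves)]  — 1
g_2 [BB]  L=[0; 1]  R=[(no moves)]  — 2
g_3 [BBB]  L=[0; 1; 2]  R=[(no moves)]  — 3
g_4 [BBBR]  L=[0; 1; 2]  R=[3]  — 5/2
g_5 [BBBRR]  L=[0; 1; 2]  R=[5/2; 3]  — 9/4
g_6 [BBBRRR]  L=[0; 1; 2]  R=[9/4; 5/2; 3]  — 17/8
g_7 [BBBRRRR]  L=[0; 1; 2]  R=[17/8; 9/4; 5/2; 3]  — 33/16
g_8 [BBBRRRRR]  L=[0; 1; 2]  R=[33/16; 17/8; 9/4; 5/2; 3]  — 65/32
g_9 [BBBRRRRRB]  L=[0; 1; 2; 65/32]  R=[33/16; 17/8; 9/4; 5/2; 3]  — 131/64
g_10 [BBBRRRRRBR]  L=[0; 1; 2; 65/32]  R=[131/64; 33/16; 17/8; 9/4; 5/2; 3]  — 261/128
g_11 [BBBRRRRRBRB]  L=[0; 1; 2; 65/32; 261/128]  R=[131/64; 33/16; 17/8; 9/4; 5/2; 3]  — 523/256
g_12 [BBBRRRRRBRBB]  L=[0; 1; 2; 65/32; 261/128; 523/256]  R=[131/64; 33/16; 17/8; 9/4; 5/2; 3]  — 1047/512
g_13 [BBBRRRRRBRBBB]  L=[0; 1; 2; 65/32; 261/128; 523/256; 1047/512]  R=[131/64; 33/16; 17/8; 9/4; 5/2; 3]  — 2095/1024
g_14 [BBBRRRRRBRBBBR]  L=[0; 1; 2; 65/32; 261/128; 523/256; 1047/512]  R=[2095/1024; 131/64; 33/16; 17/8; 9/4; 5/2; 3]  — 4189/2048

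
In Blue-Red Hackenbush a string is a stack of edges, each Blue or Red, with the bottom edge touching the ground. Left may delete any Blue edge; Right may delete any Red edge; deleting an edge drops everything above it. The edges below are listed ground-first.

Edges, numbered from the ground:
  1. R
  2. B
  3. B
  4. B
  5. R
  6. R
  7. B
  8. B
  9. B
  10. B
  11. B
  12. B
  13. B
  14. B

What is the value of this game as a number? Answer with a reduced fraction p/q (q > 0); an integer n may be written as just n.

Recurse on prefixes of the 14-edge string R B B B R R B B B B B B B B:
R: Left { · }, Right { 0 } → simplest -1
RB: Left { -1 }, Right { 0 } → simplest -1/2
RBB: Left { -1; -1/2 }, Right { 0 } → simplest -1/4
RBBB: Left { -1; -1/2; -1/4 }, Right { 0 } → simplest -1/8
RBBBR: Left { -1; -1/2; -1/4 }, Right { -1/8; 0 } → simplest -3/16
RBBBRR: Left { -1; -1/2; -1/4 }, Right { -3/16; -1/8; 0 } → simplest -7/32
RBBBRRB: Left { -1; -1/2; -1/4; -7/32 }, Right { -3/16; -1/8; 0 } → simplest -13/64
RBBBRRBB: Left { -1; -1/2; -1/4; -7/32; -13/64 }, Right { -3/16; -1/8; 0 } → simplest -25/128
RBBBRRBBB: Left { -1; -1/2; -1/4; -7/32; -13/64; -25/128 }, Right { -3/16; -1/8; 0 } → simplest -49/256
RBBBRRBBBB: Left { -1; -1/2; -1/4; -7/32; -13/64; -25/128; -49/256 }, Right { -3/16; -1/8; 0 } → simplest -97/512
RBBBRRBBBBB: Left { -1; -1/2; -1/4; -7/32; -13/64; -25/128; -49/256; -97/512 }, Right { -3/16; -1/8; 0 } → simplest -193/1024
RBBBRRBBBBBB: Left { -1; -1/2; -1/4; -7/32; -13/64; -25/128; -49/256; -97/512; -193/1024 }, Right { -3/16; -1/8; 0 } → simplest -385/2048
RBBBRRBBBBBBB: Left { -1; -1/2; -1/4; -7/32; -13/64; -25/128; -49/256; -97/512; -193/1024; -385/2048 }, Right { -3/16; -1/8; 0 } → simplest -769/4096
RBBBRRBBBBBBBB: Left { -1; -1/2; -1/4; -7/32; -13/64; -25/128; -49/256; -97/512; -193/1024; -385/2048; -769/4096 }, Right { -3/16; -1/8; 0 } → simplest -1537/8192

-1537/8192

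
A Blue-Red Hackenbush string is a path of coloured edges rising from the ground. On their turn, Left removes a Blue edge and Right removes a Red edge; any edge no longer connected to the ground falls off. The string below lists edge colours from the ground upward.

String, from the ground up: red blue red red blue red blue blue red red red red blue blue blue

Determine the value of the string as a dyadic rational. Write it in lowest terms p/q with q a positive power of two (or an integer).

r: Left { none }, Right { 0 } gives simplest -1
rb: Left { -1 }, Right { 0 } gives simplest -1/2
rbr: Left { -1 }, Right { -1/2; 0 } gives simplest -3/4
rbrr: Left { -1 }, Right { -3/4; -1/2; 0 } gives simplest -7/8
rbrrb: Left { -1; -7/8 }, Right { -3/4; -1/2; 0 } gives simplest -13/16
rbrrbr: Left { -1; -7/8 }, Right { -13/16; -3/4; -1/2; 0 } gives simplest -27/32
rbrrbrb: Left { -1; -7/8; -27/32 }, Right { -13/16; -3/4; -1/2; 0 } gives simplest -53/64
rbrrbrbb: Left { -1; -7/8; -27/32; -53/64 }, Right { -13/16; -3/4; -1/2; 0 } gives simplest -105/128
rbrrbrbbr: Left { -1; -7/8; -27/32; -53/64 }, Right { -105/128; -13/16; -3/4; -1/2; 0 } gives simplest -211/256
rbrrbrbbrr: Left { -1; -7/8; -27/32; -53/64 }, Right { -211/256; -105/128; -13/16; -3/4; -1/2; 0 } gives simplest -423/512
rbrrbrbbrrr: Left { -1; -7/8; -27/32; -53/64 }, Right { -423/512; -211/256; -105/128; -13/16; -3/4; -1/2; 0 } gives simplest -847/1024
rbrrbrbbrrrr: Left { -1; -7/8; -27/32; -53/64 }, Right { -847/1024; -423/512; -211/256; -105/128; -13/16; -3/4; -1/2; 0 } gives simplest -1695/2048
rbrrbrbbrrrrb: Left { -1; -7/8; -27/32; -53/64; -1695/2048 }, Right { -847/1024; -423/512; -211/256; -105/128; -13/16; -3/4; -1/2; 0 } gives simplest -3389/4096
rbrrbrbbrrrrbb: Left { -1; -7/8; -27/32; -53/64; -1695/2048; -3389/4096 }, Right { -847/1024; -423/512; -211/256; -105/128; -13/16; -3/4; -1/2; 0 } gives simplest -6777/8192
rbrrbrbbrrrrbbb: Left { -1; -7/8; -27/32; -53/64; -1695/2048; -3389/4096; -6777/8192 }, Right { -847/1024; -423/512; -211/256; -105/128; -13/16; -3/4; -1/2; 0 } gives simplest -13553/16384

-13553/16384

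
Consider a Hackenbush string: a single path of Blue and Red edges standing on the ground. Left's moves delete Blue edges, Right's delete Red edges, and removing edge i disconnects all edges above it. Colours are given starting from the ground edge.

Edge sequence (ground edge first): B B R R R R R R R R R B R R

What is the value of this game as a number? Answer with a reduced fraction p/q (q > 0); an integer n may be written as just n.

Build G(s[:k]) for k = 1..14, string s = B B R R R R R R R R R B R R.
step 1: add B to get B; options L={ 0 } R={ — } so 1
step 2: add B to get BB; options L={ 0; 1 } R={ — } so 2
step 3: add R to get BBR; options L={ 0; 1 } R={ 2 } so 3/2
step 4: add R to get BBRR; options L={ 0; 1 } R={ 3/2; 2 } so 5/4
step 5: add R to get BBRRR; options L={ 0; 1 } R={ 5/4; 3/2; 2 } so 9/8
step 6: add R to get BBRRRR; options L={ 0; 1 } R={ 9/8; 5/4; 3/2; 2 } so 17/16
step 7: add R to get BBRRRRR; options L={ 0; 1 } R={ 17/16; 9/8; 5/4; 3/2; 2 } so 33/32
step 8: add R to get BBRRRRRR; options L={ 0; 1 } R={ 33/32; 17/16; 9/8; 5/4; 3/2; 2 } so 65/64
step 9: add R to get BBRRRRRRR; options L={ 0; 1 } R={ 65/64; 33/32; 17/16; 9/8; 5/4; 3/2; 2 } so 129/128
step 10: add R to get BBRRRRRRRR; options L={ 0; 1 } R={ 129/128; 65/64; 33/32; 17/16; 9/8; 5/4; 3/2; 2 } so 257/256
step 11: add R to get BBRRRRRRRRR; options L={ 0; 1 } R={ 257/256; 129/128; 65/64; 33/32; 17/16; 9/8; 5/4; 3/2; 2 } so 513/512
step 12: add B to get BBRRRRRRRRRB; options L={ 0; 1; 513/512 } R={ 257/256; 129/128; 65/64; 33/32; 17/16; 9/8; 5/4; 3/2; 2 } so 1027/1024
step 13: add R to get BBRRRRRRRRRBR; options L={ 0; 1; 513/512 } R={ 1027/1024; 257/256; 129/128; 65/64; 33/32; 17/16; 9/8; 5/4; 3/2; 2 } so 2053/2048
step 14: add R to get BBRRRRRRRRRBRR; options L={ 0; 1; 513/512 } R={ 2053/2048; 1027/1024; 257/256; 129/128; 65/64; 33/32; 17/16; 9/8; 5/4; 3/2; 2 } so 4105/4096

4105/4096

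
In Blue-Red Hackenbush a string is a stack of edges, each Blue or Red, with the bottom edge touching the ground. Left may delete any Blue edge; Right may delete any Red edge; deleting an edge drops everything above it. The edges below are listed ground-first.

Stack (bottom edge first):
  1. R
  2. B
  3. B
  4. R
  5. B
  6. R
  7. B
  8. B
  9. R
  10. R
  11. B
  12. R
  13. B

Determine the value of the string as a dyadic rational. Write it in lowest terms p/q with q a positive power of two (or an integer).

-1333/4096

Build G(s[:k]) for k = 1..13, string s = R B B R B R B B R R B R B.
G_1 [R]  L=[—]  R=[0]  ⇒ -1
G_2 [RB]  L=[-1]  R=[0]  ⇒ -1/2
G_3 [RBB]  L=[-1, -1/2]  R=[0]  ⇒ -1/4
G_4 [RBBR]  L=[-1, -1/2]  R=[-1/4, 0]  ⇒ -3/8
G_5 [RBBRB]  L=[-1, -1/2, -3/8]  R=[-1/4, 0]  ⇒ -5/16
G_6 [RBBRBR]  L=[-1, -1/2, -3/8]  R=[-5/16, -1/4, 0]  ⇒ -11/32
G_7 [RBBRBRB]  L=[-1, -1/2, -3/8, -11/32]  R=[-5/16, -1/4, 0]  ⇒ -21/64
G_8 [RBBRBRBB]  L=[-1, -1/2, -3/8, -11/32, -21/64]  R=[-5/16, -1/4, 0]  ⇒ -41/128
G_9 [RBBRBRBBR]  L=[-1, -1/2, -3/8, -11/32, -21/64]  R=[-41/128, -5/16, -1/4, 0]  ⇒ -83/256
G_10 [RBBRBRBBRR]  L=[-1, -1/2, -3/8, -11/32, -21/64]  R=[-83/256, -41/128, -5/16, -1/4, 0]  ⇒ -167/512
G_11 [RBBRBRBBRRB]  L=[-1, -1/2, -3/8, -11/32, -21/64, -167/512]  R=[-83/256, -41/128, -5/16, -1/4, 0]  ⇒ -333/1024
G_12 [RBBRBRBBRRBR]  L=[-1, -1/2, -3/8, -11/32, -21/64, -167/512]  R=[-333/1024, -83/256, -41/128, -5/16, -1/4, 0]  ⇒ -667/2048
G_13 [RBBRBRBBRRBRB]  L=[-1, -1/2, -3/8, -11/32, -21/64, -167/512, -667/2048]  R=[-333/1024, -83/256, -41/128, -5/16, -1/4, 0]  ⇒ -1333/4096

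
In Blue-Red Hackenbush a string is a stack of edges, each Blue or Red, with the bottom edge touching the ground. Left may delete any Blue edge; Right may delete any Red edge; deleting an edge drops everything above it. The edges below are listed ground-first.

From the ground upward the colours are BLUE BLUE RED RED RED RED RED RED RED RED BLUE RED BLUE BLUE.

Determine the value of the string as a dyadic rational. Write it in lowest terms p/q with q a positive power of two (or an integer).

Build g(s[:k]) for k = 1..14, string s = BLUE BLUE RED RED RED RED RED RED RED RED BLUE RED BLUE BLUE.
g_1 [B]  L=[0]  R=[—]  -> 1
g_2 [BB]  L=[0,1]  R=[—]  -> 2
g_3 [BBR]  L=[0,1]  R=[2]  -> 3/2
g_4 [BBRR]  L=[0,1]  R=[3/2,2]  -> 5/4
g_5 [BBRRR]  L=[0,1]  R=[5/4,3/2,2]  -> 9/8
g_6 [BBRRRR]  L=[0,1]  R=[9/8,5/4,3/2,2]  -> 17/16
g_7 [BBRRRRR]  L=[0,1]  R=[17/16,9/8,5/4,3/2,2]  -> 33/32
g_8 [BBRRRRRR]  L=[0,1]  R=[33/32,17/16,9/8,5/4,3/2,2]  -> 65/64
g_9 [BBRRRRRRR]  L=[0,1]  R=[65/64,33/32,17/16,9/8,5/4,3/2,2]  -> 129/128
g_10 [BBRRRRRRRR]  L=[0,1]  R=[129/128,65/64,33/32,17/16,9/8,5/4,3/2,2]  -> 257/256
g_11 [BBRRRRRRRRB]  L=[0,1,257/256]  R=[129/128,65/64,33/32,17/16,9/8,5/4,3/2,2]  -> 515/512
g_12 [BBRRRRRRRRBR]  L=[0,1,257/256]  R=[515/512,129/128,65/64,33/32,17/16,9/8,5/4,3/2,2]  -> 1029/1024
g_13 [BBRRRRRRRRBRB]  L=[0,1,257/256,1029/1024]  R=[515/512,129/128,65/64,33/32,17/16,9/8,5/4,3/2,2]  -> 2059/2048
g_14 [BBRRRRRRRRBRBB]  L=[0,1,257/256,1029/1024,2059/2048]  R=[515/512,129/128,65/64,33/32,17/16,9/8,5/4,3/2,2]  -> 4119/4096

4119/4096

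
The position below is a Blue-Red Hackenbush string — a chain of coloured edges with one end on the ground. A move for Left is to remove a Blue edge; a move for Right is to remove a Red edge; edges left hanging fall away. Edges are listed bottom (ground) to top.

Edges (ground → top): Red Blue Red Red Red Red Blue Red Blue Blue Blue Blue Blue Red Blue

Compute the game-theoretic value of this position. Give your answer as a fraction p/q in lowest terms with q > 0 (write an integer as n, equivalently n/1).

-15621/16384

Build g(s[:k]) for k = 1..15, string s = Red Blue Red Red Red Red Blue Red Blue Blue Blue Blue Blue Red Blue.
step 1: add Red to get R; options L={ ∅ } R={ 0 } → -1
step 2: add Blue to get RB; options L={ -1 } R={ 0 } → -1/2
step 3: add Red to get RBR; options L={ -1 } R={ -1/2 0 } → -3/4
step 4: add Red to get RBRR; options L={ -1 } R={ -3/4 -1/2 0 } → -7/8
step 5: add Red to get RBRRR; options L={ -1 } R={ -7/8 -3/4 -1/2 0 } → -15/16
step 6: add Red to get RBRRRR; options L={ -1 } R={ -15/16 -7/8 -3/4 -1/2 0 } → -31/32
step 7: add Blue to get RBRRRRB; options L={ -1 -31/32 } R={ -15/16 -7/8 -3/4 -1/2 0 } → -61/64
step 8: add Red to get RBRRRRBR; options L={ -1 -31/32 } R={ -61/64 -15/16 -7/8 -3/4 -1/2 0 } → -123/128
step 9: add Blue to get RBRRRRBRB; options L={ -1 -31/32 -123/128 } R={ -61/64 -15/16 -7/8 -3/4 -1/2 0 } → -245/256
step 10: add Blue to get RBRRRRBRBB; options L={ -1 -31/32 -123/128 -245/256 } R={ -61/64 -15/16 -7/8 -3/4 -1/2 0 } → -489/512
step 11: add Blue to get RBRRRRBRBBB; options L={ -1 -31/32 -123/128 -245/256 -489/512 } R={ -61/64 -15/16 -7/8 -3/4 -1/2 0 } → -977/1024
step 12: add Blue to get RBRRRRBRBBBB; options L={ -1 -31/32 -123/128 -245/256 -489/512 -977/1024 } R={ -61/64 -15/16 -7/8 -3/4 -1/2 0 } → -1953/2048
step 13: add Blue to get RBRRRRBRBBBBB; options L={ -1 -31/32 -123/128 -245/256 -489/512 -977/1024 -1953/2048 } R={ -61/64 -15/16 -7/8 -3/4 -1/2 0 } → -3905/4096
step 14: add Red to get RBRRRRBRBBBBBR; options L={ -1 -31/32 -123/128 -245/256 -489/512 -977/1024 -1953/2048 } R={ -3905/4096 -61/64 -15/16 -7/8 -3/4 -1/2 0 } → -7811/8192
step 15: add Blue to get RBRRRRBRBBBBBRB; options L={ -1 -31/32 -123/128 -245/256 -489/512 -977/1024 -1953/2048 -7811/8192 } R={ -3905/4096 -61/64 -15/16 -7/8 -3/4 -1/2 0 } → -15621/16384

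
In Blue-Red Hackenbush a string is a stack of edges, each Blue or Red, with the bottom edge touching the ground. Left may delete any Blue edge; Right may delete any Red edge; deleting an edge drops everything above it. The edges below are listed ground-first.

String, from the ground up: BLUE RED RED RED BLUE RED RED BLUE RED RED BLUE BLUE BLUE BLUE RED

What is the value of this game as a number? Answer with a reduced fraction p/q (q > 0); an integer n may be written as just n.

Build G(s[:k]) for k = 1..15, string s = BLUE RED RED RED BLUE RED RED BLUE RED RED BLUE BLUE BLUE BLUE RED.
G_1 [B]  L=[0]  R=[—]  = 1
G_2 [BR]  L=[0]  R=[1]  = 1/2
G_3 [BRR]  L=[0]  R=[1/2, 1]  = 1/4
G_4 [BRRR]  L=[0]  R=[1/4, 1/2, 1]  = 1/8
G_5 [BRRRB]  L=[0, 1/8]  R=[1/4, 1/2, 1]  = 3/16
G_6 [BRRRBR]  L=[0, 1/8]  R=[3/16, 1/4, 1/2, 1]  = 5/32
G_7 [BRRRBRR]  L=[0, 1/8]  R=[5/32, 3/16, 1/4, 1/2, 1]  = 9/64
G_8 [BRRRBRRB]  L=[0, 1/8, 9/64]  R=[5/32, 3/16, 1/4, 1/2, 1]  = 19/128
G_9 [BRRRBRRBR]  L=[0, 1/8, 9/64]  R=[19/128, 5/32, 3/16, 1/4, 1/2, 1]  = 37/256
G_10 [BRRRBRRBRR]  L=[0, 1/8, 9/64]  R=[37/256, 19/128, 5/32, 3/16, 1/4, 1/2, 1]  = 73/512
G_11 [BRRRBRRBRRB]  L=[0, 1/8, 9/64, 73/512]  R=[37/256, 19/128, 5/32, 3/16, 1/4, 1/2, 1]  = 147/1024
G_12 [BRRRBRRBRRBB]  L=[0, 1/8, 9/64, 73/512, 147/1024]  R=[37/256, 19/128, 5/32, 3/16, 1/4, 1/2, 1]  = 295/2048
G_13 [BRRRBRRBRRBBB]  L=[0, 1/8, 9/64, 73/512, 147/1024, 295/2048]  R=[37/256, 19/128, 5/32, 3/16, 1/4, 1/2, 1]  = 591/4096
G_14 [BRRRBRRBRRBBBB]  L=[0, 1/8, 9/64, 73/512, 147/1024, 295/2048, 591/4096]  R=[37/256, 19/128, 5/32, 3/16, 1/4, 1/2, 1]  = 1183/8192
G_15 [BRRRBRRBRRBBBBR]  L=[0, 1/8, 9/64, 73/512, 147/1024, 295/2048, 591/4096]  R=[1183/8192, 37/256, 19/128, 5/32, 3/16, 1/4, 1/2, 1]  = 2365/16384

2365/16384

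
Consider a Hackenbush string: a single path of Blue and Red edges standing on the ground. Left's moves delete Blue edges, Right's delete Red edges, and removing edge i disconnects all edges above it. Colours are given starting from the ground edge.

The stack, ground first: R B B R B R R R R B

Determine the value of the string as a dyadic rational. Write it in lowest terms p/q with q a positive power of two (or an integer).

-189/512

step 1: add R to get R; options L={ none } R={ 0 } so -1
step 2: add B to get RB; options L={ -1 } R={ 0 } so -1/2
step 3: add B to get RBB; options L={ -1,-1/2 } R={ 0 } so -1/4
step 4: add R to get RBBR; options L={ -1,-1/2 } R={ -1/4,0 } so -3/8
step 5: add B to get RBBRB; options L={ -1,-1/2,-3/8 } R={ -1/4,0 } so -5/16
step 6: add R to get RBBRBR; options L={ -1,-1/2,-3/8 } R={ -5/16,-1/4,0 } so -11/32
step 7: add R to get RBBRBRR; options L={ -1,-1/2,-3/8 } R={ -11/32,-5/16,-1/4,0 } so -23/64
step 8: add R to get RBBRBRRR; options L={ -1,-1/2,-3/8 } R={ -23/64,-11/32,-5/16,-1/4,0 } so -47/128
step 9: add R to get RBBRBRRRR; options L={ -1,-1/2,-3/8 } R={ -47/128,-23/64,-11/32,-5/16,-1/4,0 } so -95/256
step 10: add B to get RBBRBRRRRB; options L={ -1,-1/2,-3/8,-95/256 } R={ -47/128,-23/64,-11/32,-5/16,-1/4,0 } so -189/512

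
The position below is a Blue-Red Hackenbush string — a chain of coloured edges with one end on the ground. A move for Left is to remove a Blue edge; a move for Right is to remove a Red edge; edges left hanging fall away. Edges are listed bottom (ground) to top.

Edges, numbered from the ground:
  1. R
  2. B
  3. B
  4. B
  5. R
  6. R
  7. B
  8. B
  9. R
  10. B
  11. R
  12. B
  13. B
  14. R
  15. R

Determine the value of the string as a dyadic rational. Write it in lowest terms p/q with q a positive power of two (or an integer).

-3239/16384

Recurse on prefixes of the 15-edge string R B B B R R B B R B R B B R R:
g(R) = { (no moves) | 0 } — -1
g(RB) = { -1 | 0 } — -1/2
g(RBB) = { -1 -1/2 | 0 } — -1/4
g(RBBB) = { -1 -1/2 -1/4 | 0 } — -1/8
g(RBBBR) = { -1 -1/2 -1/4 | -1/8 0 } — -3/16
g(RBBBRR) = { -1 -1/2 -1/4 | -3/16 -1/8 0 } — -7/32
g(RBBBRRB) = { -1 -1/2 -1/4 -7/32 | -3/16 -1/8 0 } — -13/64
g(RBBBRRBB) = { -1 -1/2 -1/4 -7/32 -13/64 | -3/16 -1/8 0 } — -25/128
g(RBBBRRBBR) = { -1 -1/2 -1/4 -7/32 -13/64 | -25/128 -3/16 -1/8 0 } — -51/256
g(RBBBRRBBRB) = { -1 -1/2 -1/4 -7/32 -13/64 -51/256 | -25/128 -3/16 -1/8 0 } — -101/512
g(RBBBRRBBRBR) = { -1 -1/2 -1/4 -7/32 -13/64 -51/256 | -101/512 -25/128 -3/16 -1/8 0 } — -203/1024
g(RBBBRRBBRBRB) = { -1 -1/2 -1/4 -7/32 -13/64 -51/256 -203/1024 | -101/512 -25/128 -3/16 -1/8 0 } — -405/2048
g(RBBBRRBBRBRBB) = { -1 -1/2 -1/4 -7/32 -13/64 -51/256 -203/1024 -405/2048 | -101/512 -25/128 -3/16 -1/8 0 } — -809/4096
g(RBBBRRBBRBRBBR) = { -1 -1/2 -1/4 -7/32 -13/64 -51/256 -203/1024 -405/2048 | -809/4096 -101/512 -25/128 -3/16 -1/8 0 } — -1619/8192
g(RBBBRRBBRBRBBRR) = { -1 -1/2 -1/4 -7/32 -13/64 -51/256 -203/1024 -405/2048 | -1619/8192 -809/4096 -101/512 -25/128 -3/16 -1/8 0 } — -3239/16384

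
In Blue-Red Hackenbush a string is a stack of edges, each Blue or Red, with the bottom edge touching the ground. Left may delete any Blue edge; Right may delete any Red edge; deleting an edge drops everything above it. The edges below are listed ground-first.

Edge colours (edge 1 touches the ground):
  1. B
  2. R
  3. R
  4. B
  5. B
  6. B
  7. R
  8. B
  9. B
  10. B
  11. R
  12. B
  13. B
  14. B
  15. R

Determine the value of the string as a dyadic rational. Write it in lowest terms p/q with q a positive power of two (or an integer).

value_1 [B]  L=[0]  R=[∅]  so 1
value_2 [BR]  L=[0]  R=[1]  so 1/2
value_3 [BRR]  L=[0]  R=[1/2, 1]  so 1/4
value_4 [BRRB]  L=[0, 1/4]  R=[1/2, 1]  so 3/8
value_5 [BRRBB]  L=[0, 1/4, 3/8]  R=[1/2, 1]  so 7/16
value_6 [BRRBBB]  L=[0, 1/4, 3/8, 7/16]  R=[1/2, 1]  so 15/32
value_7 [BRRBBBR]  L=[0, 1/4, 3/8, 7/16]  R=[15/32, 1/2, 1]  so 29/64
value_8 [BRRBBBRB]  L=[0, 1/4, 3/8, 7/16, 29/64]  R=[15/32, 1/2, 1]  so 59/128
value_9 [BRRBBBRBB]  L=[0, 1/4, 3/8, 7/16, 29/64, 59/128]  R=[15/32, 1/2, 1]  so 119/256
value_10 [BRRBBBRBBB]  L=[0, 1/4, 3/8, 7/16, 29/64, 59/128, 119/256]  R=[15/32, 1/2, 1]  so 239/512
value_11 [BRRBBBRBBBR]  L=[0, 1/4, 3/8, 7/16, 29/64, 59/128, 119/256]  R=[239/512, 15/32, 1/2, 1]  so 477/1024
value_12 [BRRBBBRBBBRB]  L=[0, 1/4, 3/8, 7/16, 29/64, 59/128, 119/256, 477/1024]  R=[239/512, 15/32, 1/2, 1]  so 955/2048
value_13 [BRRBBBRBBBRBB]  L=[0, 1/4, 3/8, 7/16, 29/64, 59/128, 119/256, 477/1024, 955/2048]  R=[239/512, 15/32, 1/2, 1]  so 1911/4096
value_14 [BRRBBBRBBBRBBB]  L=[0, 1/4, 3/8, 7/16, 29/64, 59/128, 119/256, 477/1024, 955/2048, 1911/4096]  R=[239/512, 15/32, 1/2, 1]  so 3823/8192
value_15 [BRRBBBRBBBRBBBR]  L=[0, 1/4, 3/8, 7/16, 29/64, 59/128, 119/256, 477/1024, 955/2048, 1911/4096]  R=[3823/8192, 239/512, 15/32, 1/2, 1]  so 7645/16384

7645/16384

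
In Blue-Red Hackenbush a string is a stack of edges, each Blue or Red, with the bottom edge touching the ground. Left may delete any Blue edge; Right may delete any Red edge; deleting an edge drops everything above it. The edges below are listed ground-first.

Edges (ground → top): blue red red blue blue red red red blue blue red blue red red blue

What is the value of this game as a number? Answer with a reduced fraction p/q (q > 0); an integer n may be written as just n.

6355/16384

Build g(s[:k]) for k = 1..15, string s = blue red red blue blue red red red blue blue red blue red red blue.
g_1 [b]  L=[0]  R=[none]  -> 1
g_2 [br]  L=[0]  R=[1]  -> 1/2
g_3 [brr]  L=[0]  R=[1/2; 1]  -> 1/4
g_4 [brrb]  L=[0; 1/4]  R=[1/2; 1]  -> 3/8
g_5 [brrbb]  L=[0; 1/4; 3/8]  R=[1/2; 1]  -> 7/16
g_6 [brrbbr]  L=[0; 1/4; 3/8]  R=[7/16; 1/2; 1]  -> 13/32
g_7 [brrbbrr]  L=[0; 1/4; 3/8]  R=[13/32; 7/16; 1/2; 1]  -> 25/64
g_8 [brrbbrrr]  L=[0; 1/4; 3/8]  R=[25/64; 13/32; 7/16; 1/2; 1]  -> 49/128
g_9 [brrbbrrrb]  L=[0; 1/4; 3/8; 49/128]  R=[25/64; 13/32; 7/16; 1/2; 1]  -> 99/256
g_10 [brrbbrrrbb]  L=[0; 1/4; 3/8; 49/128; 99/256]  R=[25/64; 13/32; 7/16; 1/2; 1]  -> 199/512
g_11 [brrbbrrrbbr]  L=[0; 1/4; 3/8; 49/128; 99/256]  R=[199/512; 25/64; 13/32; 7/16; 1/2; 1]  -> 397/1024
g_12 [brrbbrrrbbrb]  L=[0; 1/4; 3/8; 49/128; 99/256; 397/1024]  R=[199/512; 25/64; 13/32; 7/16; 1/2; 1]  -> 795/2048
g_13 [brrbbrrrbbrbr]  L=[0; 1/4; 3/8; 49/128; 99/256; 397/1024]  R=[795/2048; 199/512; 25/64; 13/32; 7/16; 1/2; 1]  -> 1589/4096
g_14 [brrbbrrrbbrbrr]  L=[0; 1/4; 3/8; 49/128; 99/256; 397/1024]  R=[1589/4096; 795/2048; 199/512; 25/64; 13/32; 7/16; 1/2; 1]  -> 3177/8192
g_15 [brrbbrrrbbrbrrb]  L=[0; 1/4; 3/8; 49/128; 99/256; 397/1024; 3177/8192]  R=[1589/4096; 795/2048; 199/512; 25/64; 13/32; 7/16; 1/2; 1]  -> 6355/16384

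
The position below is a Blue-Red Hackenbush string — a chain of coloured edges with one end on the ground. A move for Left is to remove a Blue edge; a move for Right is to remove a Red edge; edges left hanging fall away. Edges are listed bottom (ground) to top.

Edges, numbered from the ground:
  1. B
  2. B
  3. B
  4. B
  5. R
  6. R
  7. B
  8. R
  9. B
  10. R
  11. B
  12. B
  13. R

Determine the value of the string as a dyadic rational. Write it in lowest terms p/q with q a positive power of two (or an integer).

1709/512

Recurse on prefixes of the 13-edge string B B B B R R B R B R B B R:
1 of 13 · B · max L 0 · min R +∞ so 1
2 of 13 · BB · max L 1 · min R +∞ so 2
3 of 13 · BBB · max L 2 · min R +∞ so 3
4 of 13 · BBBB · max L 3 · min R +∞ so 4
5 of 13 · BBBBR · max L 3 · min R 4 so 7/2
6 of 13 · BBBBRR · max L 3 · min R 7/2 so 13/4
7 of 13 · BBBBRRB · max L 13/4 · min R 7/2 so 27/8
8 of 13 · BBBBRRBR · max L 13/4 · min R 27/8 so 53/16
9 of 13 · BBBBRRBRB · max L 53/16 · min R 27/8 so 107/32
10 of 13 · BBBBRRBRBR · max L 53/16 · min R 107/32 so 213/64
11 of 13 · BBBBRRBRBRB · max L 213/64 · min R 107/32 so 427/128
12 of 13 · BBBBRRBRBRBB · max L 427/128 · min R 107/32 so 855/256
13 of 13 · BBBBRRBRBRBBR · max L 427/128 · min R 855/256 so 1709/512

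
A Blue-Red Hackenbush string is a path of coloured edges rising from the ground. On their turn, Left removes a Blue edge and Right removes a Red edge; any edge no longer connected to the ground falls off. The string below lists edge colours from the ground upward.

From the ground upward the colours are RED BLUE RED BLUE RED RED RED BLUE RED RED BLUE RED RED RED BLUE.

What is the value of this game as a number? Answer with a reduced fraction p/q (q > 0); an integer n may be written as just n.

Build G(s[:k]) for k = 1..15, string s = RED BLUE RED BLUE RED RED RED BLUE RED RED BLUE RED RED RED BLUE.
edge 1 of 15 (RED): { none | 0 } => -1
edge 2 of 15 (BLUE): { -1 | 0 } => -1/2
edge 3 of 15 (RED): { -1 | -1/2, 0 } => -3/4
edge 4 of 15 (BLUE): { -1, -3/4 | -1/2, 0 } => -5/8
edge 5 of 15 (RED): { -1, -3/4 | -5/8, -1/2, 0 } => -11/16
edge 6 of 15 (RED): { -1, -3/4 | -11/16, -5/8, -1/2, 0 } => -23/32
edge 7 of 15 (RED): { -1, -3/4 | -23/32, -11/16, -5/8, -1/2, 0 } => -47/64
edge 8 of 15 (BLUE): { -1, -3/4, -47/64 | -23/32, -11/16, -5/8, -1/2, 0 } => -93/128
edge 9 of 15 (RED): { -1, -3/4, -47/64 | -93/128, -23/32, -11/16, -5/8, -1/2, 0 } => -187/256
edge 10 of 15 (RED): { -1, -3/4, -47/64 | -187/256, -93/128, -23/32, -11/16, -5/8, -1/2, 0 } => -375/512
edge 11 of 15 (BLUE): { -1, -3/4, -47/64, -375/512 | -187/256, -93/128, -23/32, -11/16, -5/8, -1/2, 0 } => -749/1024
edge 12 of 15 (RED): { -1, -3/4, -47/64, -375/512 | -749/1024, -187/256, -93/128, -23/32, -11/16, -5/8, -1/2, 0 } => -1499/2048
edge 13 of 15 (RED): { -1, -3/4, -47/64, -375/512 | -1499/2048, -749/1024, -187/256, -93/128, -23/32, -11/16, -5/8, -1/2, 0 } => -2999/4096
edge 14 of 15 (RED): { -1, -3/4, -47/64, -375/512 | -2999/4096, -1499/2048, -749/1024, -187/256, -93/128, -23/32, -11/16, -5/8, -1/2, 0 } => -5999/8192
edge 15 of 15 (BLUE): { -1, -3/4, -47/64, -375/512, -5999/8192 | -2999/4096, -1499/2048, -749/1024, -187/256, -93/128, -23/32, -11/16, -5/8, -1/2, 0 } => -11997/16384

-11997/16384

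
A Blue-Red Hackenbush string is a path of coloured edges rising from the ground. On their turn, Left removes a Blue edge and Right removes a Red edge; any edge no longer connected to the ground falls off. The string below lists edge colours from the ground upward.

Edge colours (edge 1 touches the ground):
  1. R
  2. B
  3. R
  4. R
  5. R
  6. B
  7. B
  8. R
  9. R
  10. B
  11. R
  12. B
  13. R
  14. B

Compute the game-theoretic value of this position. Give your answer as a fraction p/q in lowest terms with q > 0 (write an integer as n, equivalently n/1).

R: Left { (no moves) }, Right { 0 } = simplest -1
RB: Left { -1 }, Right { 0 } = simplest -1/2
RBR: Left { -1 }, Right { -1/2; 0 } = simplest -3/4
RBRR: Left { -1 }, Right { -3/4; -1/2; 0 } = simplest -7/8
RBRRR: Left { -1 }, Right { -7/8; -3/4; -1/2; 0 } = simplest -15/16
RBRRRB: Left { -1; -15/16 }, Right { -7/8; -3/4; -1/2; 0 } = simplest -29/32
RBRRRBB: Left { -1; -15/16; -29/32 }, Right { -7/8; -3/4; -1/2; 0 } = simplest -57/64
RBRRRBBR: Left { -1; -15/16; -29/32 }, Right { -57/64; -7/8; -3/4; -1/2; 0 } = simplest -115/128
RBRRRBBRR: Left { -1; -15/16; -29/32 }, Right { -115/128; -57/64; -7/8; -3/4; -1/2; 0 } = simplest -231/256
RBRRRBBRRB: Left { -1; -15/16; -29/32; -231/256 }, Right { -115/128; -57/64; -7/8; -3/4; -1/2; 0 } = simplest -461/512
RBRRRBBRRBR: Left { -1; -15/16; -29/32; -231/256 }, Right { -461/512; -115/128; -57/64; -7/8; -3/4; -1/2; 0 } = simplest -923/1024
RBRRRBBRRBRB: Left { -1; -15/16; -29/32; -231/256; -923/1024 }, Right { -461/512; -115/128; -57/64; -7/8; -3/4; -1/2; 0 } = simplest -1845/2048
RBRRRBBRRBRBR: Left { -1; -15/16; -29/32; -231/256; -923/1024 }, Right { -1845/2048; -461/512; -115/128; -57/64; -7/8; -3/4; -1/2; 0 } = simplest -3691/4096
RBRRRBBRRBRBRB: Left { -1; -15/16; -29/32; -231/256; -923/1024; -3691/4096 }, Right { -1845/2048; -461/512; -115/128; -57/64; -7/8; -3/4; -1/2; 0 } = simplest -7381/8192

-7381/8192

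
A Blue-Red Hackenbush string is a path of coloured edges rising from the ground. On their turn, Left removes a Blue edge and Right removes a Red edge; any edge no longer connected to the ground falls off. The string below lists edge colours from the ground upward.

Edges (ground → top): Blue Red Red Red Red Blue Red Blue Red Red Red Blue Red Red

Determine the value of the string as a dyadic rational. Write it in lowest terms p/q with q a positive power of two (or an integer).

649/8192

Recurse on prefixes of the 14-edge string Blue Red Red Red Red Blue Red Blue Red Red Red Blue Red Red:
B: Left { 0 }, Right { ∅ } → simplest 1
BR: Left { 0 }, Right { 1 } → simplest 1/2
BRR: Left { 0 }, Right { 1/2,1 } → simplest 1/4
BRRR: Left { 0 }, Right { 1/4,1/2,1 } → simplest 1/8
BRRRR: Left { 0 }, Right { 1/8,1/4,1/2,1 } → simplest 1/16
BRRRRB: Left { 0,1/16 }, Right { 1/8,1/4,1/2,1 } → simplest 3/32
BRRRRBR: Left { 0,1/16 }, Right { 3/32,1/8,1/4,1/2,1 } → simplest 5/64
BRRRRBRB: Left { 0,1/16,5/64 }, Right { 3/32,1/8,1/4,1/2,1 } → simplest 11/128
BRRRRBRBR: Left { 0,1/16,5/64 }, Right { 11/128,3/32,1/8,1/4,1/2,1 } → simplest 21/256
BRRRRBRBRR: Left { 0,1/16,5/64 }, Right { 21/256,11/128,3/32,1/8,1/4,1/2,1 } → simplest 41/512
BRRRRBRBRRR: Left { 0,1/16,5/64 }, Right { 41/512,21/256,11/128,3/32,1/8,1/4,1/2,1 } → simplest 81/1024
BRRRRBRBRRRB: Left { 0,1/16,5/64,81/1024 }, Right { 41/512,21/256,11/128,3/32,1/8,1/4,1/2,1 } → simplest 163/2048
BRRRRBRBRRRBR: Left { 0,1/16,5/64,81/1024 }, Right { 163/2048,41/512,21/256,11/128,3/32,1/8,1/4,1/2,1 } → simplest 325/4096
BRRRRBRBRRRBRR: Left { 0,1/16,5/64,81/1024 }, Right { 325/4096,163/2048,41/512,21/256,11/128,3/32,1/8,1/4,1/2,1 } → simplest 649/8192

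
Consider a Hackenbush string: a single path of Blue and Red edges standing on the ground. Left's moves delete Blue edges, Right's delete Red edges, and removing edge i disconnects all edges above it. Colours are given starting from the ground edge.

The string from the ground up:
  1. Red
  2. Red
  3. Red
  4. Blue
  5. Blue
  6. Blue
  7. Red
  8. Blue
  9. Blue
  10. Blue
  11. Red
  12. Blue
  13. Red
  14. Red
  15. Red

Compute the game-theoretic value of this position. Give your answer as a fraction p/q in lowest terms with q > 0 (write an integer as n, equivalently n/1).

R: Left { ∅ }, Right { 0 } ⇒ simplest -1
RR: Left { ∅ }, Right { -1, 0 } ⇒ simplest -2
RRR: Left { ∅ }, Right { -2, -1, 0 } ⇒ simplest -3
RRRB: Left { -3 }, Right { -2, -1, 0 } ⇒ simplest -5/2
RRRBB: Left { -3, -5/2 }, Right { -2, -1, 0 } ⇒ simplest -9/4
RRRBBB: Left { -3, -5/2, -9/4 }, Right { -2, -1, 0 } ⇒ simplest -17/8
RRRBBBR: Left { -3, -5/2, -9/4 }, Right { -17/8, -2, -1, 0 } ⇒ simplest -35/16
RRRBBBRB: Left { -3, -5/2, -9/4, -35/16 }, Right { -17/8, -2, -1, 0 } ⇒ simplest -69/32
RRRBBBRBB: Left { -3, -5/2, -9/4, -35/16, -69/32 }, Right { -17/8, -2, -1, 0 } ⇒ simplest -137/64
RRRBBBRBBB: Left { -3, -5/2, -9/4, -35/16, -69/32, -137/64 }, Right { -17/8, -2, -1, 0 } ⇒ simplest -273/128
RRRBBBRBBBR: Left { -3, -5/2, -9/4, -35/16, -69/32, -137/64 }, Right { -273/128, -17/8, -2, -1, 0 } ⇒ simplest -547/256
RRRBBBRBBBRB: Left { -3, -5/2, -9/4, -35/16, -69/32, -137/64, -547/256 }, Right { -273/128, -17/8, -2, -1, 0 } ⇒ simplest -1093/512
RRRBBBRBBBRBR: Left { -3, -5/2, -9/4, -35/16, -69/32, -137/64, -547/256 }, Right { -1093/512, -273/128, -17/8, -2, -1, 0 } ⇒ simplest -2187/1024
RRRBBBRBBBRBRR: Left { -3, -5/2, -9/4, -35/16, -69/32, -137/64, -547/256 }, Right { -2187/1024, -1093/512, -273/128, -17/8, -2, -1, 0 } ⇒ simplest -4375/2048
RRRBBBRBBBRBRRR: Left { -3, -5/2, -9/4, -35/16, -69/32, -137/64, -547/256 }, Right { -4375/2048, -2187/1024, -1093/512, -273/128, -17/8, -2, -1, 0 } ⇒ simplest -8751/4096

-8751/4096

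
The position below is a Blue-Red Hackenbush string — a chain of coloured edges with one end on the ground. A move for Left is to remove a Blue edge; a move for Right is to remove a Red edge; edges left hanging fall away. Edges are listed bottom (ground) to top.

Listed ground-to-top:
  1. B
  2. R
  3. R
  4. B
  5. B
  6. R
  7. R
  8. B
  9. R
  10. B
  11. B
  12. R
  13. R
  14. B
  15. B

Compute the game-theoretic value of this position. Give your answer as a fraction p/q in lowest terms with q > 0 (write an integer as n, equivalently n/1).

6503/16384

Recurse on prefixes of the 15-edge string B R R B B R R B R B B R R B B:
B: Left { 0 }, Right {  } ⇒ simplest 1
BR: Left { 0 }, Right { 1 } ⇒ simplest 1/2
BRR: Left { 0 }, Right { 1/2, 1 } ⇒ simplest 1/4
BRRB: Left { 0, 1/4 }, Right { 1/2, 1 } ⇒ simplest 3/8
BRRBB: Left { 0, 1/4, 3/8 }, Right { 1/2, 1 } ⇒ simplest 7/16
BRRBBR: Left { 0, 1/4, 3/8 }, Right { 7/16, 1/2, 1 } ⇒ simplest 13/32
BRRBBRR: Left { 0, 1/4, 3/8 }, Right { 13/32, 7/16, 1/2, 1 } ⇒ simplest 25/64
BRRBBRRB: Left { 0, 1/4, 3/8, 25/64 }, Right { 13/32, 7/16, 1/2, 1 } ⇒ simplest 51/128
BRRBBRRBR: Left { 0, 1/4, 3/8, 25/64 }, Right { 51/128, 13/32, 7/16, 1/2, 1 } ⇒ simplest 101/256
BRRBBRRBRB: Left { 0, 1/4, 3/8, 25/64, 101/256 }, Right { 51/128, 13/32, 7/16, 1/2, 1 } ⇒ simplest 203/512
BRRBBRRBRBB: Left { 0, 1/4, 3/8, 25/64, 101/256, 203/512 }, Right { 51/128, 13/32, 7/16, 1/2, 1 } ⇒ simplest 407/1024
BRRBBRRBRBBR: Left { 0, 1/4, 3/8, 25/64, 101/256, 203/512 }, Right { 407/1024, 51/128, 13/32, 7/16, 1/2, 1 } ⇒ simplest 813/2048
BRRBBRRBRBBRR: Left { 0, 1/4, 3/8, 25/64, 101/256, 203/512 }, Right { 813/2048, 407/1024, 51/128, 13/32, 7/16, 1/2, 1 } ⇒ simplest 1625/4096
BRRBBRRBRBBRRB: Left { 0, 1/4, 3/8, 25/64, 101/256, 203/512, 1625/4096 }, Right { 813/2048, 407/1024, 51/128, 13/32, 7/16, 1/2, 1 } ⇒ simplest 3251/8192
BRRBBRRBRBBRRBB: Left { 0, 1/4, 3/8, 25/64, 101/256, 203/512, 1625/4096, 3251/8192 }, Right { 813/2048, 407/1024, 51/128, 13/32, 7/16, 1/2, 1 } ⇒ simplest 6503/16384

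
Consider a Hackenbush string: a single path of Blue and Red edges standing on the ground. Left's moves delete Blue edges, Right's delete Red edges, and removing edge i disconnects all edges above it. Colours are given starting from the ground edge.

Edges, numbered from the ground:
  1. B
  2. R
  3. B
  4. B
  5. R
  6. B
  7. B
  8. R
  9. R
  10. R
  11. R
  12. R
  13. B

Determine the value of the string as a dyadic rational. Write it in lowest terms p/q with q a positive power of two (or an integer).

value(B) = { 0 | · } → 1
value(BR) = { 0 | 1 } → 1/2
value(BRB) = { 0; 1/2 | 1 } → 3/4
value(BRBB) = { 0; 1/2; 3/4 | 1 } → 7/8
value(BRBBR) = { 0; 1/2; 3/4 | 7/8; 1 } → 13/16
value(BRBBRB) = { 0; 1/2; 3/4; 13/16 | 7/8; 1 } → 27/32
value(BRBBRBB) = { 0; 1/2; 3/4; 13/16; 27/32 | 7/8; 1 } → 55/64
value(BRBBRBBR) = { 0; 1/2; 3/4; 13/16; 27/32 | 55/64; 7/8; 1 } → 109/128
value(BRBBRBBRR) = { 0; 1/2; 3/4; 13/16; 27/32 | 109/128; 55/64; 7/8; 1 } → 217/256
value(BRBBRBBRRR) = { 0; 1/2; 3/4; 13/16; 27/32 | 217/256; 109/128; 55/64; 7/8; 1 } → 433/512
value(BRBBRBBRRRR) = { 0; 1/2; 3/4; 13/16; 27/32 | 433/512; 217/256; 109/128; 55/64; 7/8; 1 } → 865/1024
value(BRBBRBBRRRRR) = { 0; 1/2; 3/4; 13/16; 27/32 | 865/1024; 433/512; 217/256; 109/128; 55/64; 7/8; 1 } → 1729/2048
value(BRBBRBBRRRRRB) = { 0; 1/2; 3/4; 13/16; 27/32; 1729/2048 | 865/1024; 433/512; 217/256; 109/128; 55/64; 7/8; 1 } → 3459/4096

3459/4096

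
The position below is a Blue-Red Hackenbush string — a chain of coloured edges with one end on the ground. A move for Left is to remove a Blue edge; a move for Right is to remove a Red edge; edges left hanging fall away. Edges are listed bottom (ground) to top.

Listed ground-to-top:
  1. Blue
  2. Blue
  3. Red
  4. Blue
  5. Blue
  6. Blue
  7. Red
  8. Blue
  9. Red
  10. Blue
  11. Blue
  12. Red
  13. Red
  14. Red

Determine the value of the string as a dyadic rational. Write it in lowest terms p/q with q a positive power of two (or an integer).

7857/4096

B: Left { 0 }, Right { — } -> simplest 1
BB: Left { 0; 1 }, Right { — } -> simplest 2
BBR: Left { 0; 1 }, Right { 2 } -> simplest 3/2
BBRB: Left { 0; 1; 3/2 }, Right { 2 } -> simplest 7/4
BBRBB: Left { 0; 1; 3/2; 7/4 }, Right { 2 } -> simplest 15/8
BBRBBB: Left { 0; 1; 3/2; 7/4; 15/8 }, Right { 2 } -> simplest 31/16
BBRBBBR: Left { 0; 1; 3/2; 7/4; 15/8 }, Right { 31/16; 2 } -> simplest 61/32
BBRBBBRB: Left { 0; 1; 3/2; 7/4; 15/8; 61/32 }, Right { 31/16; 2 } -> simplest 123/64
BBRBBBRBR: Left { 0; 1; 3/2; 7/4; 15/8; 61/32 }, Right { 123/64; 31/16; 2 } -> simplest 245/128
BBRBBBRBRB: Left { 0; 1; 3/2; 7/4; 15/8; 61/32; 245/128 }, Right { 123/64; 31/16; 2 } -> simplest 491/256
BBRBBBRBRBB: Left { 0; 1; 3/2; 7/4; 15/8; 61/32; 245/128; 491/256 }, Right { 123/64; 31/16; 2 } -> simplest 983/512
BBRBBBRBRBBR: Left { 0; 1; 3/2; 7/4; 15/8; 61/32; 245/128; 491/256 }, Right { 983/512; 123/64; 31/16; 2 } -> simplest 1965/1024
BBRBBBRBRBBRR: Left { 0; 1; 3/2; 7/4; 15/8; 61/32; 245/128; 491/256 }, Right { 1965/1024; 983/512; 123/64; 31/16; 2 } -> simplest 3929/2048
BBRBBBRBRBBRRR: Left { 0; 1; 3/2; 7/4; 15/8; 61/32; 245/128; 491/256 }, Right { 3929/2048; 1965/1024; 983/512; 123/64; 31/16; 2 } -> simplest 7857/4096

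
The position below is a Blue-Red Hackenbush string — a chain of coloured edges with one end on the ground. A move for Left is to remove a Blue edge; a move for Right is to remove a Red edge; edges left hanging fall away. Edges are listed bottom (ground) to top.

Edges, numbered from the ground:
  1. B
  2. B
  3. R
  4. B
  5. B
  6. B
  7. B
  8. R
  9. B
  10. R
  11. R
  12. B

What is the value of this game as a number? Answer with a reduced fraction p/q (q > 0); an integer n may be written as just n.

2003/1024

B: Left { 0 }, Right { none } — simplest 1
BB: Left { 0, 1 }, Right { none } — simplest 2
BBR: Left { 0, 1 }, Right { 2 } — simplest 3/2
BBRB: Left { 0, 1, 3/2 }, Right { 2 } — simplest 7/4
BBRBB: Left { 0, 1, 3/2, 7/4 }, Right { 2 } — simplest 15/8
BBRBBB: Left { 0, 1, 3/2, 7/4, 15/8 }, Right { 2 } — simplest 31/16
BBRBBBB: Left { 0, 1, 3/2, 7/4, 15/8, 31/16 }, Right { 2 } — simplest 63/32
BBRBBBBR: Left { 0, 1, 3/2, 7/4, 15/8, 31/16 }, Right { 63/32, 2 } — simplest 125/64
BBRBBBBRB: Left { 0, 1, 3/2, 7/4, 15/8, 31/16, 125/64 }, Right { 63/32, 2 } — simplest 251/128
BBRBBBBRBR: Left { 0, 1, 3/2, 7/4, 15/8, 31/16, 125/64 }, Right { 251/128, 63/32, 2 } — simplest 501/256
BBRBBBBRBRR: Left { 0, 1, 3/2, 7/4, 15/8, 31/16, 125/64 }, Right { 501/256, 251/128, 63/32, 2 } — simplest 1001/512
BBRBBBBRBRRB: Left { 0, 1, 3/2, 7/4, 15/8, 31/16, 125/64, 1001/512 }, Right { 501/256, 251/128, 63/32, 2 } — simplest 2003/1024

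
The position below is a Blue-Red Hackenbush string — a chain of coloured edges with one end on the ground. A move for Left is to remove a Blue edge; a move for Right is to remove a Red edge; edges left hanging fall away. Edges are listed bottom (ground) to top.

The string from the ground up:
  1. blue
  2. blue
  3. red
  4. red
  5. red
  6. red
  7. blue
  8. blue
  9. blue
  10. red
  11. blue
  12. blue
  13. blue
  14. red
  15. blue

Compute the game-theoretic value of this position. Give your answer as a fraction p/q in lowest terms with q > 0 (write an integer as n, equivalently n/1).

Recurse on prefixes of the 15-edge string blue blue red red red red blue blue blue red blue blue blue red blue:
g(b) = { 0 | (no moves) } = 1
g(bb) = { 0,1 | (no moves) } = 2
g(bbr) = { 0,1 | 2 } = 3/2
g(bbrr) = { 0,1 | 3/2,2 } = 5/4
g(bbrrr) = { 0,1 | 5/4,3/2,2 } = 9/8
g(bbrrrr) = { 0,1 | 9/8,5/4,3/2,2 } = 17/16
g(bbrrrrb) = { 0,1,17/16 | 9/8,5/4,3/2,2 } = 35/32
g(bbrrrrbb) = { 0,1,17/16,35/32 | 9/8,5/4,3/2,2 } = 71/64
g(bbrrrrbbb) = { 0,1,17/16,35/32,71/64 | 9/8,5/4,3/2,2 } = 143/128
g(bbrrrrbbbr) = { 0,1,17/16,35/32,71/64 | 143/128,9/8,5/4,3/2,2 } = 285/256
g(bbrrrrbbbrb) = { 0,1,17/16,35/32,71/64,285/256 | 143/128,9/8,5/4,3/2,2 } = 571/512
g(bbrrrrbbbrbb) = { 0,1,17/16,35/32,71/64,285/256,571/512 | 143/128,9/8,5/4,3/2,2 } = 1143/1024
g(bbrrrrbbbrbbb) = { 0,1,17/16,35/32,71/64,285/256,571/512,1143/1024 | 143/128,9/8,5/4,3/2,2 } = 2287/2048
g(bbrrrrbbbrbbbr) = { 0,1,17/16,35/32,71/64,285/256,571/512,1143/1024 | 2287/2048,143/128,9/8,5/4,3/2,2 } = 4573/4096
g(bbrrrrbbbrbbbrb) = { 0,1,17/16,35/32,71/64,285/256,571/512,1143/1024,4573/4096 | 2287/2048,143/128,9/8,5/4,3/2,2 } = 9147/8192

9147/8192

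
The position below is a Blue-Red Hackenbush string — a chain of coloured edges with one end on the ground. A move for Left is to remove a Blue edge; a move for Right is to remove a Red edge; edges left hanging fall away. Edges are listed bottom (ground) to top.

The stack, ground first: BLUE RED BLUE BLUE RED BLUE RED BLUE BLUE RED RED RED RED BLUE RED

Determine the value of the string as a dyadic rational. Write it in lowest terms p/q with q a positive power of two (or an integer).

Recurse on prefixes of the 15-edge string BLUE RED BLUE BLUE RED BLUE RED BLUE BLUE RED RED RED RED BLUE RED:
1 of 15 · B · max L 0 · min R +∞ → 1
2 of 15 · BR · max L 0 · min R 1 → 1/2
3 of 15 · BRB · max L 1/2 · min R 1 → 3/4
4 of 15 · BRBB · max L 3/4 · min R 1 → 7/8
5 of 15 · BRBBR · max L 3/4 · min R 7/8 → 13/16
6 of 15 · BRBBRB · max L 13/16 · min R 7/8 → 27/32
7 of 15 · BRBBRBR · max L 13/16 · min R 27/32 → 53/64
8 of 15 · BRBBRBRB · max L 53/64 · min R 27/32 → 107/128
9 of 15 · BRBBRBRBB · max L 107/128 · min R 27/32 → 215/256
10 of 15 · BRBBRBRBBR · max L 107/128 · min R 215/256 → 429/512
11 of 15 · BRBBRBRBBRR · max L 107/128 · min R 429/512 → 857/1024
12 of 15 · BRBBRBRBBRRR · max L 107/128 · min R 857/1024 → 1713/2048
13 of 15 · BRBBRBRBBRRRR · max L 107/128 · min R 1713/2048 → 3425/4096
14 of 15 · BRBBRBRBBRRRRB · max L 3425/4096 · min R 1713/2048 → 6851/8192
15 of 15 · BRBBRBRBBRRRRBR · max L 3425/4096 · min R 6851/8192 → 13701/16384

13701/16384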